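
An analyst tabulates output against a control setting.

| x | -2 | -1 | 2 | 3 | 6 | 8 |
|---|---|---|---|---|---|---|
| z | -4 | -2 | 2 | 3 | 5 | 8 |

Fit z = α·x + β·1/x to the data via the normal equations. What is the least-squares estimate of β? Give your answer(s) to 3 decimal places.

From the data, Σx·x = 118, Σx·1/x = 6, Σ1/x·1/x = 953/576.
Right-hand side: Σx·z = 117, Σ1/x·z = 47/6.
AᵀA·[α, β]ᵀ = Aᵀz becomes [[118, 6]; [6, 953/576]]·[α, β]ᵀ = [117, 47/6]ᵀ.
Determinant 118·(953/576) − 6² = 45859/288.
α = (117·(953/576) − 6·(47/6))/(45859/288) = 84429/91718; β = (118·(47/6) − 6·117)/(45859/288) = 64032/45859.

β = 1.396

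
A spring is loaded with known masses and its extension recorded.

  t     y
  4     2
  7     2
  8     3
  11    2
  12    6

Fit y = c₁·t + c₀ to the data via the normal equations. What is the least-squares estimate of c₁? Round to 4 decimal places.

c₁ = 0.3398

Sums needed: Σt·t = 394, Σt = 42, Σ1 = 5.
For Xᵀy: Σt·y = 140, Σy = 15.
Determinant 394·5 − 42² = 206.
c₁ = (140·5 − 42·15)/206 = 35/103; c₀ = (394·15 − 42·140)/206 = 15/103.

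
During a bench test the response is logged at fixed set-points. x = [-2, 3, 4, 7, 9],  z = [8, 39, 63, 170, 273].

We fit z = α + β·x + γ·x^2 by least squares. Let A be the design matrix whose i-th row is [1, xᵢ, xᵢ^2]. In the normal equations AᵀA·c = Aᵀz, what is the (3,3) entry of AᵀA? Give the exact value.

Row 3 ↔ basis x^2, column 3 ↔ basis x^2, so (AᵀA)_{3,3} = Σᵢ (x^2)·(x^2) = (4)·(4) + (9)·(9) + (16)·(16) + (49)·(49) + (81)·(81) = 9315.

9315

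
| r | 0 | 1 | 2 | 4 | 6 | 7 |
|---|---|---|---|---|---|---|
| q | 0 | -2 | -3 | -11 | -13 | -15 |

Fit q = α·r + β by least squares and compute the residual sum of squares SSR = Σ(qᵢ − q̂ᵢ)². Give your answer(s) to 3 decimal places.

SSR = 6.958

Normal-equation sums: Σr·r = 106, Σr = 20, Σ1 = 6.
And Σr·q = -235, Σq = -44.
Normal equations: [[106, 20]; [20, 6]]·[α, β]ᵀ = [-235, -44]ᵀ.
det = 106·6 − 20² = 236.
α = ((-235)·6 − 20·(-44))/236 = -265/118; β = (106·(-44) − 20·(-235))/236 = 9/59.
Residuals: -9/59, 11/118, 79/59, -128/59, 19/59, 67/118; SSR = 821/118.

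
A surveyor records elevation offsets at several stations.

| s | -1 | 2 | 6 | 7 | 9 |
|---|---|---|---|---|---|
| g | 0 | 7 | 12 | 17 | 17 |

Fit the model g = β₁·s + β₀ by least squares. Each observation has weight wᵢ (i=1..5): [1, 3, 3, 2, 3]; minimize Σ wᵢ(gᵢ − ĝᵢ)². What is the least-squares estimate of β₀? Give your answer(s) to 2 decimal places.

β₀ = 3.10

Forming AᵀWA = [[462, 64]; [64, 12]] and AᵀWg = [955, 142]ᵀ gives AᵀWA·[β₁, β₀]ᵀ = AᵀWg.
Determinant 462·12 − 64² = 1448.
β₁ = (955·12 − 64·142)/1448 = 593/362; β₀ = (462·142 − 64·955)/1448 = 1121/362.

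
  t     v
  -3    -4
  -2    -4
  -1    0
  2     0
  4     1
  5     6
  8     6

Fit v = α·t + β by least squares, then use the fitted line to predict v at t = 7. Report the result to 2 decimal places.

Entries of AᵀA: Σt·t = 123, Σt = 13, Σ1 = 7.
And Σt·v = 102, Σv = 5.
AᵀA·[α, β]ᵀ = Aᵀv becomes [[123, 13]; [13, 7]]·[α, β]ᵀ = [102, 5]ᵀ.
Determinant 123·7 − 13² = 692.
α = (102·7 − 13·5)/692 = 649/692; β = (123·5 − 13·102)/692 = -711/692.
At t = 7: v̂ = (649/692)·(7) + (-711/692)·(1) = 958/173.

v̂ = 5.54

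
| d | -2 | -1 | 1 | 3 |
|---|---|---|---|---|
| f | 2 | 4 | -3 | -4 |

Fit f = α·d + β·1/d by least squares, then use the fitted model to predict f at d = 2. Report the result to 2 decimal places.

f̂ = -2.98

The normal system XᵀX·[α, β]ᵀ = Xᵀf is [[15, 4]; [4, 85/36]]·[α, β]ᵀ = [-23, -28/3]ᵀ.
Eliminating β: (85/36)·(row 1) − 4·(row 2) gives (233/12)·α = (85/36)·(-23) − 4·(-28/3) = -611/36, so α = -611/699.
Then β = ((-28/3) − 4·(-611/699))/(85/36) = -576/233.
At d = 2: f̂ = (-611/699)·(2) + (-576/233)·(1/2) = -2086/699.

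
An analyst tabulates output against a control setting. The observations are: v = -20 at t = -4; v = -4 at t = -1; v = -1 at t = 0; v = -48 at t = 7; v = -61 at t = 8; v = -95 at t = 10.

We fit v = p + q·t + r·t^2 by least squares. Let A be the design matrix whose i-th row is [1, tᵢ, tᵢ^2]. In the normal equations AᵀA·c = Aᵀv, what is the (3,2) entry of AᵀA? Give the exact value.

Row 3 ↔ basis t^2, column 2 ↔ basis t, so (AᵀA)_{3,2} = Σᵢ (t^2)·(t) = (16)·(-4) + (1)·(-1) + (0)·(0) + (49)·(7) + (64)·(8) + (100)·(10) = 1790.

1790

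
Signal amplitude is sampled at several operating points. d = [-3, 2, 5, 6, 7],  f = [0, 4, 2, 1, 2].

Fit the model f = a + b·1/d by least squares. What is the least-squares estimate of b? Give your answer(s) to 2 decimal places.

The normal system MᵀM·[a, b]ᵀ = Mᵀf is [[5, 71/105]; [71/105, 9907/22050]]·[a, b]ᵀ = [9, 599/210]ᵀ.
Determinant 5·(9907/22050) − (71/105)² = 13151/7350.
a = (9·(9907/22050) − (71/105)·(599/210))/(13151/7350) = 46634/39453; b = (5·(599/210) − (71/105)·9)/(13151/7350) = 60095/13151.

b = 4.57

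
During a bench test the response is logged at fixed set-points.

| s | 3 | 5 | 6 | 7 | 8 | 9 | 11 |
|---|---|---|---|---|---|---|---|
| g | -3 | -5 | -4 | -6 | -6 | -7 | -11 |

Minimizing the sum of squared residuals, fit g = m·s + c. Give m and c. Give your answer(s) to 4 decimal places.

XᵀX·[m, c]ᵀ = Xᵀg reads: 385·m + 49·c = -332;  49·m + 7·c = -42.
(Σs·s = 385, Σs = 49, Σ1 = 7, Σs·g = -332, Σg = -42.)
det = 385·7 − 49² = 294.
m = ((-332)·7 − 49·(-42))/294 = -19/21; c = (385·(-42) − 49·(-332))/294 = 1/3.

m = -0.9048, c = 0.3333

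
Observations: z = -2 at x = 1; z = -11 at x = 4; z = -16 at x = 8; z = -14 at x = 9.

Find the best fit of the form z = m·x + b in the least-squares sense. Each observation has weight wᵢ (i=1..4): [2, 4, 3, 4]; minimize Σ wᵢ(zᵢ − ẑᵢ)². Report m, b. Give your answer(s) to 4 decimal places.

m = -1.3684, b = -3.4818

Forming MᵀWM = [[582, 78]; [78, 13]] and MᵀWz = [-1068, -152]ᵀ gives MᵀWM·[m, b]ᵀ = MᵀWz.
Eliminating b: 13·(row 1) − 78·(row 2) gives 1482·m = 13·(-1068) − 78·(-152) = -2028, so m = -26/19.
Then b = ((-152) − 78·(-26/19))/13 = -860/247.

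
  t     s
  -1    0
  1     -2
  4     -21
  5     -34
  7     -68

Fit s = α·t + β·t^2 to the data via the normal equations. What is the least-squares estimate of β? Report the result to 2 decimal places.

Normal-equation sums: Σt·t = 92, Σt·t^2 = 532, Σt^2·t^2 = 3284.
Moment sums: Σt·s = -732, Σt^2·s = -4520.
Normal equations: [[92, 532]; [532, 3284]]·[α, β]ᵀ = [-732, -4520]ᵀ.
Determinant 92·3284 − 532² = 19104.
α = ((-732)·3284 − 532·(-4520))/19104 = 47/1194; β = (92·(-4520) − 532·(-732))/19104 = -1651/1194.

β = -1.38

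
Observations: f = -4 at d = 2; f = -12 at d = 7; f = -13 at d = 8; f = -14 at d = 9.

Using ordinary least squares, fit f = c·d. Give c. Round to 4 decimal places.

Compute the Gram sums: Σd·d = 198.
Right-hand side: Σd·f = -322.
c = (-322)/198 = -1.62626.

c = -1.6263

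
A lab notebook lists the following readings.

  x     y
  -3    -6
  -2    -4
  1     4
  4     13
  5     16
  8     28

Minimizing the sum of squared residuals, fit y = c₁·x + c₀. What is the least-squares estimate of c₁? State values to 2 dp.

c₁ = 3.03

Entries of MᵀM: Σx·x = 119, Σx = 13, Σ1 = 6.
And Σx·y = 386, Σy = 51.
So MᵀM·[c₁, c₀]ᵀ = Mᵀy: [[119, 13]; [13, 6]]·[c₁, c₀]ᵀ = [386, 51]ᵀ.
Determinant 119·6 − 13² = 545.
c₁ = (386·6 − 13·51)/545 = 1653/545; c₀ = (119·51 − 13·386)/545 = 1051/545.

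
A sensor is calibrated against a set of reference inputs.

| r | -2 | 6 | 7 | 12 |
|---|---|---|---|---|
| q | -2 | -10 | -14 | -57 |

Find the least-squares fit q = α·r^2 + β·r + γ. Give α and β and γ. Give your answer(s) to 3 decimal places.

α = -0.502, β = 1.098, γ = 2.170

With design matrix X, XᵀX = [[24449, 2279, 233]; [2279, 233, 23]; [233, 23, 4]] and Xᵀq = [-9262, -838, -83]ᵀ.
Row-reducing yields α = -2749/5478, β = 6013/5478, γ = 1981/913.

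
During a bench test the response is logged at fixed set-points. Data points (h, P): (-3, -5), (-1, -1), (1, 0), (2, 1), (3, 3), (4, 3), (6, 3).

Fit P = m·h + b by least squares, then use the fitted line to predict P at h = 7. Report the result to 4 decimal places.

With design matrix A, AᵀA = [[76, 12]; [12, 7]] and AᵀP = [57, 4]ᵀ.
det = 76·7 − 12² = 388.
m = (57·7 − 12·4)/388 = 351/388; b = (76·4 − 12·57)/388 = -95/97.
At h = 7: P̂ = (351/388)·(7) + (-95/97)·(1) = 2077/388.

P̂ = 5.3531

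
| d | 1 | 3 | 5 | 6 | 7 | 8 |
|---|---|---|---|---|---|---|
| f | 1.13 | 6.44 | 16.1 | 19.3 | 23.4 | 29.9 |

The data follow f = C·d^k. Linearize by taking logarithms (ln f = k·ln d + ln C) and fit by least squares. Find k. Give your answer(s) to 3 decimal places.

Linearized form: ln f = k·ln d + ln C. From the 6 transformed points,
XᵀX = [[15.1183, 8.5252]; [8.5252, 6]], rhs = [25.0229, 14.2743]ᵀ  (here Σln d = 8.5252, Σ(ln d)² = 15.1183, Σln f = 14.2743, Σln d·ln f = 25.0229).
Slope k = (n·Σln d·ln f − Σln d·Σln f)/(n·Σ(ln d)² − (Σln d)²) = (6·25.0229 − 8.5252·14.2743)/18.0313 = 1.57765; ln C = (Σln f − k·Σln d)/n = 0.13743.

k = 1.578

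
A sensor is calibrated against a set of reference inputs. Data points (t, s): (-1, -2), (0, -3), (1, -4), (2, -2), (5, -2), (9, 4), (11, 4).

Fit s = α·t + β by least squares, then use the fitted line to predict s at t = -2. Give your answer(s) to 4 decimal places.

With design matrix M, MᵀM = [[233, 27]; [27, 7]] and Mᵀs = [64, -5]ᵀ.
Δ = 233·7 − 27² = 902.
α = (64·7 − 27·(-5))/902 = 53/82; β = (233·(-5) − 27·64)/902 = -263/82.
At t = -2: ŝ = (53/82)·(-2) + (-263/82)·(1) = -9/2.

ŝ = -4.5000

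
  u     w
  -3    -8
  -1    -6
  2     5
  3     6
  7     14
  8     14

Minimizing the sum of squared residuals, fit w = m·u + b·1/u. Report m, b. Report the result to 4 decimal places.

Normal-equation sums: Σu·u = 136, Σu·1/u = 6, Σ1/u·1/u = 42569/28224.
And Σu·w = 268, Σ1/u·w = 203/12.
Normal equations: [[136, 6]; [6, 42569/28224]]·[m, b]ᵀ = [268, 203/12]ᵀ.
det = 136·(42569/28224) − 6² = 596665/3528.
m = (268·(42569/28224) − 6·(203/12))/(596665/3528) = 2135939/1193330; b = (136·(203/12) − 6·268)/(596665/3528) = 2443728/596665.

m = 1.7899, b = 4.0956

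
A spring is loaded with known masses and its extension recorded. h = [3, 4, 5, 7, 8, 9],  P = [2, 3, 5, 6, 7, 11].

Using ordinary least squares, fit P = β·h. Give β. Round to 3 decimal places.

Normal-equation sums: Σh·h = 244.
Right-hand side: Σh·P = 240.
Hence β = 240 / 244 ≈ 0.983607.

β = 0.984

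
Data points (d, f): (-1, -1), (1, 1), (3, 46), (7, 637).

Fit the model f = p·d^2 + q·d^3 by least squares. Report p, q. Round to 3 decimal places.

p = -0.739, q = 1.963

Setting ∂/∂p … = 0 gives: 2484·p + 17050·q = 31627;  17050·p + 118380·q = 219735.
(Σd^2·d^2 = 2484, Σd^2·d^3 = 17050, Σd^3·d^3 = 118380, Σd^2·f = 31627, Σd^3·f = 219735.)
Δ = 2484·118380 − 17050² = 3353420.
p = (31627·118380 − 17050·219735)/3353420 = -247749/335342; q = (2484·219735 − 17050·31627)/3353420 = 658139/335342.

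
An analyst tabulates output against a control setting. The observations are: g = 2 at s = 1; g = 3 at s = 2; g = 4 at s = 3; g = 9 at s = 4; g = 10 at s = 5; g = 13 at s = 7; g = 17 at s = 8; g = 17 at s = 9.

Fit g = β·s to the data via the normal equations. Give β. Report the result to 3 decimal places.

β = 1.952

With design matrix M, MᵀM = [[249]] and Mᵀg = [486]ᵀ.
β = 486/249 = 1.95181.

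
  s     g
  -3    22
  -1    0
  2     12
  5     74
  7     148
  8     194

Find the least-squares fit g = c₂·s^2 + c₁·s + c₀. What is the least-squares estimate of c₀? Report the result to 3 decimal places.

c₀ = -2.376

Sums needed: Σs^2·s^2 = 7220, Σs^2·s = 960, Σs^2 = 152, Σs·s = 152, Σs = 18, Σ1 = 6.
For Xᵀg: Σs^2·g = 21764, Σs·g = 2916, Σg = 450.
XᵀX·[c₂, c₁, c₀]ᵀ = Xᵀg becomes [[7220, 960, 152]; [960, 152, 18]; [152, 18, 6]]·[c₂, c₁, c₀]ᵀ = [21764, 2916, 450]ᵀ.
Inverting the 3×3 Gram matrix, [c₂, c₁, c₀]ᵀ = [12129/4081, 405/583, -9698/4081]ᵀ.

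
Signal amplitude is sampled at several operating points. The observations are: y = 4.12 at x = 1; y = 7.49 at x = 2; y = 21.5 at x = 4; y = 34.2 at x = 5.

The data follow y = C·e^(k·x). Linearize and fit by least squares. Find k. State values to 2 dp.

Taking logs, ln y = k·x + ln C, so regress ln y on x.
AᵀA = [[46.0000, 12.0000]; [12.0000, 4]], rhs = [35.3763, 10.0297]ᵀ  (here Σx = 12.0000, Σ(x)² = 46.0000, Σln y = 10.0297, Σx·ln y = 35.3763).
Δ = 46.0000·4 − (12.0000)² = 40.0000; k = (35.3763·4 − 12.0000·10.0297)/40.0000 = 0.52872, ln C = (46.0000·10.0297 − 12.0000·35.3763)/40.0000 = 0.92126.

k = 0.53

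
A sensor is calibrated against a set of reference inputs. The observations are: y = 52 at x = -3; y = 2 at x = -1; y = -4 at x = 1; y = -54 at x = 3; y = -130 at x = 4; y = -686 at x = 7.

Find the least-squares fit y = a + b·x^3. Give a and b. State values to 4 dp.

a = -1.2349, b = -1.9965

From the data, Σ1 = 6, Σx^3 = 407, Σx^3·x^3 = 123205.
Right-hand side: Σy = -820, Σx^3·y = -246486.
AᵀA·[a, b]ᵀ = Aᵀy becomes [[6, 407]; [407, 123205]]·[a, b]ᵀ = [-820, -246486]ᵀ.
Eliminating b: 123205·(row 1) − 407·(row 2) gives 573581·a = 123205·(-820) − 407·(-246486) = -708298, so a = -708298/573581.
Then b = ((-246486) − 407·(-708298/573581))/123205 = -1145176/573581.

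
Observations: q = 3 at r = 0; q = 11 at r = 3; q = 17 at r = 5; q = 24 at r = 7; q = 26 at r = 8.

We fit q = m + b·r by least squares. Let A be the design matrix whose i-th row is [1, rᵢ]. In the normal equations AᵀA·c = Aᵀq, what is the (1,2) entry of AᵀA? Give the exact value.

23

Row 1 ↔ basis 1, column 2 ↔ basis r, so (AᵀA)_{1,2} = Σᵢ r = (1)·(0) + (1)·(3) + (1)·(5) + (1)·(7) + (1)·(8) = 23.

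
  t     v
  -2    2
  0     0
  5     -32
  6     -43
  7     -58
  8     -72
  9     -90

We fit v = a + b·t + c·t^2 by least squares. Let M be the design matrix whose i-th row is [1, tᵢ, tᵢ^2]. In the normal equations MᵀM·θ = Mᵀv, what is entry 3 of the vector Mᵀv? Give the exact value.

-17080

Entry 3 ↔ basis t^2, so (Mᵀv)_{3} = Σᵢ (t^2)·vᵢ = (4)·(2) + (0)·(0) + (25)·(-32) + (36)·(-43) + (49)·(-58) + (64)·(-72) + (81)·(-90) = -17080.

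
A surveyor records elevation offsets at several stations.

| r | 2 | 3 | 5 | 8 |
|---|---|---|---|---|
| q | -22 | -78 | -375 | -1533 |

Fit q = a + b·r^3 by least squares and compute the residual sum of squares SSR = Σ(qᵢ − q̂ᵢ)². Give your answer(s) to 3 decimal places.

SSR = 5.496

Setting ∂/∂a … = 0 gives: 4·a + 672·b = -2008;  672·a + 278562·b = -834053.
(Σ1 = 4, Σr^3 = 672, Σr^3·r^3 = 278562, Σq = -2008, Σr^3·q = -834053.)
Determinant 4·278562 − 672² = 662664.
a = ((-2008)·278562 − 672·(-834053))/662664 = 47130/27611; b = (4·(-834053) − 672·(-2008))/662664 = -496709/165666.
Residuals: 23120/82833, 68805/55222, -318905/165666, 33125/82833; SSR = 910475/165666.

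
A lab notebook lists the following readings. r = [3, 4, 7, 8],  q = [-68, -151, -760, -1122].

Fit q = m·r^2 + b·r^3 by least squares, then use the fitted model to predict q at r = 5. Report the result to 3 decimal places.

q̂ = -287.097

Normal-equation sums: Σr^2·r^2 = 6834, Σr^2·r^3 = 50842, Σr^3·r^3 = 384618.
For Mᵀq: Σr^2·q = -112076, Σr^3·q = -846644.
det = 6834·384618 − 50842² = 43570448.
m = ((-112076)·384618 − 50842·(-846644))/43570448 = -3835795/2723153; b = (6834·(-846644) − 50842·(-112076))/43570448 = -5487319/2723153.
At r = 5: q̂ = (-3835795/2723153)·(25) + (-5487319/2723153)·(125) = -781809750/2723153.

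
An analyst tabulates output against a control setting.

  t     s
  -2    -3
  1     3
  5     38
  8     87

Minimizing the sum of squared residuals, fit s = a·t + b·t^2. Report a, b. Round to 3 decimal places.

Sums needed: Σt·t = 94, Σt·t^2 = 630, Σt^2·t^2 = 4738.
Right-hand side: Σt·s = 895, Σt^2·s = 6509.
det = 94·4738 − 630² = 48472.
a = (895·4738 − 630·6509)/48472 = 17480/6059; b = (94·6509 − 630·895)/48472 = 11999/12118.

a = 2.885, b = 0.990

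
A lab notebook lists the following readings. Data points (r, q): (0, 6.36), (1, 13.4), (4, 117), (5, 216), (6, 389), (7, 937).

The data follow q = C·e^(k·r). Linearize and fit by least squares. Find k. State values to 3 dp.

Linearized form: ln q = k·r + ln C. From the 6 transformed points,
XᵀX = [[127.0000, 23.0000]; [23.0000, 6]], rhs = [132.2006, 27.3890]ᵀ  (here Σr = 23.0000, Σ(r)² = 127.0000, Σln q = 27.3890, Σr·ln q = 132.2006).
Slope k = (n·Σr·ln q − Σr·Σln q)/(n·Σ(r)² − (Σr)²) = (6·132.2006 − 23.0000·27.3890)/233.0000 = 0.70067; ln C = (Σln q − k·Σr)/n = 1.87892.

k = 0.701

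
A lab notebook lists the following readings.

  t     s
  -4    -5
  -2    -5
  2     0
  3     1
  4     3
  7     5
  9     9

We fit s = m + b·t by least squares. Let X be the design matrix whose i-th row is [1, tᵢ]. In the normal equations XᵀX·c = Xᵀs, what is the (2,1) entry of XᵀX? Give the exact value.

19

Row 2 ↔ basis t, column 1 ↔ basis 1, so (XᵀX)_{2,1} = Σᵢ t = (-4)·(1) + (-2)·(1) + (2)·(1) + (3)·(1) + (4)·(1) + (7)·(1) + (9)·(1) = 19.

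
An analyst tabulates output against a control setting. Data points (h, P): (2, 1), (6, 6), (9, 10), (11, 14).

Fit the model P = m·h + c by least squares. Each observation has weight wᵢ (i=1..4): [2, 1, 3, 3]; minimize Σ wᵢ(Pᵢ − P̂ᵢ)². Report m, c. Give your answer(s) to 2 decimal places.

m = 1.42, c = -2.15

Sums needed: Σwᵢ·h·h = 650, Σwᵢ·h = 70, Σwᵢ·1 = 9.
And Σwᵢ·h·P = 772, Σwᵢ·P = 80.
MᵀWM·[m, c]ᵀ = MᵀWP becomes [[650, 70]; [70, 9]]·[m, c]ᵀ = [772, 80]ᵀ.
Eliminating c: 9·(row 1) − 70·(row 2) gives 950·m = 9·772 − 70·80 = 1348, so m = 674/475.
Then c = (80 − 70·(674/475))/9 = -204/95.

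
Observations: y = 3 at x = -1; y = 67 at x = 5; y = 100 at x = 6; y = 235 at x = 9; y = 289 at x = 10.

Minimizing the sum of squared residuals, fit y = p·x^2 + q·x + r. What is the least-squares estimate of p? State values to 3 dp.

p = 3.065

Sums needed: Σx^2·x^2 = 18483, Σx^2·x = 2069, Σx^2 = 243, Σx·x = 243, Σx = 29, Σ1 = 5.
And Σx^2·y = 53213, Σx·y = 5937, Σy = 694.
Inverting the 3×3 Gram matrix, [p, q, r]ᵀ = [14443/4712, -117773/80104, -16411/10013]ᵀ.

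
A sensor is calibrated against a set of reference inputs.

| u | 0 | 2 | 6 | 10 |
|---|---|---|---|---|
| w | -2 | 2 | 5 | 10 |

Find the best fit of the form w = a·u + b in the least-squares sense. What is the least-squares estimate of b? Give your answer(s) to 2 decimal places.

b = -1.32

Forming MᵀM = [[140, 18]; [18, 4]] and Mᵀw = [134, 15]ᵀ gives MᵀM·[a, b]ᵀ = Mᵀw.
Determinant 140·4 − 18² = 236.
a = (134·4 − 18·15)/236 = 133/118; b = (140·15 − 18·134)/236 = -78/59.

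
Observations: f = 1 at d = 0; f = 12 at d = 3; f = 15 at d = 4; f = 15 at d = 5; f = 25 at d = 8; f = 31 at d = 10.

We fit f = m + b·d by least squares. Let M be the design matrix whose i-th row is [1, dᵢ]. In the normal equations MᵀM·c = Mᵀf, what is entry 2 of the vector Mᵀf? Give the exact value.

Entry 2 ↔ basis d, so (Mᵀf)_{2} = Σᵢ (d)·fᵢ = (0)·(1) + (3)·(12) + (4)·(15) + (5)·(15) + (8)·(25) + (10)·(31) = 681.

681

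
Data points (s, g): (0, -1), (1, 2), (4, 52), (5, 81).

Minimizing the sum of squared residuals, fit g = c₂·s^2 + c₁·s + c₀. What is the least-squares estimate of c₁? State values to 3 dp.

c₁ = 0.221

Entries of MᵀM: Σs^2·s^2 = 882, Σs^2·s = 190, Σs^2 = 42, Σs·s = 42, Σs = 10, Σ1 = 4.
For Mᵀg: Σs^2·g = 2859, Σs·g = 615, Σg = 134.
Normal equations: [[882, 190, 42]; [190, 42, 10]; [42, 10, 4]]·[c₂, c₁, c₀]ᵀ = [2859, 615, 134]ᵀ.
Solving the 3×3 system (Gaussian elimination) gives c₂ = 13/4, c₁ = 15/68, c₀ = -20/17.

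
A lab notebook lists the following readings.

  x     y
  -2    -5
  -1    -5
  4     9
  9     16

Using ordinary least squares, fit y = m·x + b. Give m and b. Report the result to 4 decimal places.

m = 2.0455, b = -1.3636

Compute the Gram sums: Σx·x = 102, Σx = 10, Σ1 = 4.
For Aᵀy: Σx·y = 195, Σy = 15.
Δ = 102·4 − 10² = 308.
m = (195·4 − 10·15)/308 = 45/22; b = (102·15 − 10·195)/308 = -15/11.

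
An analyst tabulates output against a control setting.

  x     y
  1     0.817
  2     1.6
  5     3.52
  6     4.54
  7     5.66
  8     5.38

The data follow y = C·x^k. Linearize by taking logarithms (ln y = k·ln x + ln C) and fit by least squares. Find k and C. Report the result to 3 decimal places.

k = 0.940, C = 0.822

Let Y = ln y. Fitting Y = k·ln x + ln C by least squares:
Sums: Σln x = 8.1197, Σ(ln x)² = 14.3918, Σln y = 6.4554, Σln x·ln y = 11.9341.
Normal system: [[14.3918, 8.1197]; [8.1197, 6]]·[k, ln C]ᵀ = [11.9341, 6.4554]ᵀ.
Δ = 14.3918·6 − (8.1197)² = 20.4213; k = (11.9341·6 − 8.1197·6.4554)/20.4213 = 0.93966, ln C = (14.3918·6.4554 − 8.1197·11.9341)/20.4213 = -0.19573, so C = exp(-0.19573) = 0.82224.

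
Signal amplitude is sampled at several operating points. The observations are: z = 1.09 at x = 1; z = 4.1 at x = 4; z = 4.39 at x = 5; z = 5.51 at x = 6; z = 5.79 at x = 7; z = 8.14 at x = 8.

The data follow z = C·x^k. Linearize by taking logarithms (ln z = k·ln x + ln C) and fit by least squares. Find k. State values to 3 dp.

Taking logs, ln z = k·ln x + ln C, so regress ln z on ln x.
Sums: Σln x = 8.8128, Σ(ln x)² = 15.8331, Σln z = 8.5360, Σln x·ln z = 15.1721.
Normal system: [[15.8331, 8.8128]; [8.8128, 6]]·[k, ln C]ᵀ = [15.1721, 8.5360]ᵀ.
Slope k = (n·Σln x·ln z − Σln x·Σln z)/(n·Σ(ln x)² − (Σln x)²) = (6·15.1721 − 8.8128·8.5360)/17.3327 = 0.91194; ln C = (Σln z − k·Σln x)/n = 0.08319.

k = 0.912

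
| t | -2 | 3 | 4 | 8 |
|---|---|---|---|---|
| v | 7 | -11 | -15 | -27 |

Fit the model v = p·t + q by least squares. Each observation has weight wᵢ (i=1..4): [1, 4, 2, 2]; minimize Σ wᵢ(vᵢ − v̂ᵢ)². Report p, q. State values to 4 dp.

From the data, Σwᵢ·t·t = 200, Σwᵢ·t = 34, Σwᵢ·1 = 9.
For MᵀWv: Σwᵢ·t·v = -698, Σwᵢ·v = -121.
Eliminating q: 9·(row 1) − 34·(row 2) gives 644·p = 9·(-698) − 34·(-121) = -2168, so p = -542/161.
Then q = ((-121) − 34·(-542/161))/9 = -117/161.

p = -3.3665, q = -0.7267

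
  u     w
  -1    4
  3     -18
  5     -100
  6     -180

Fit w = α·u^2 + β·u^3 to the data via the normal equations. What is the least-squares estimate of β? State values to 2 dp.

Sums needed: Σu^2·u^2 = 2003, Σu^2·u^3 = 11143, Σu^3·u^3 = 63011.
Right-hand side: Σu^2·w = -9138, Σu^3·w = -51870.
det = 2003·63011 − 11143² = 2044584.
α = ((-9138)·63011 − 11143·(-51870))/2044584 = 182741/170382; β = (2003·(-51870) − 11143·(-9138))/2044584 = -172573/170382.

β = -1.01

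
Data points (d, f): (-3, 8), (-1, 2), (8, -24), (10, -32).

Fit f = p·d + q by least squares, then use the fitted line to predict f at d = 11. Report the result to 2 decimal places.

f̂ = -34.12

Compute the Gram sums: Σd·d = 174, Σd = 14, Σ1 = 4.
Right-hand side: Σd·f = -538, Σf = -46.
So AᵀA·[p, q]ᵀ = Aᵀf: [[174, 14]; [14, 4]]·[p, q]ᵀ = [-538, -46]ᵀ.
Determinant 174·4 − 14² = 500.
p = ((-538)·4 − 14·(-46))/500 = -377/125; q = (174·(-46) − 14·(-538))/500 = -118/125.
At d = 11: f̂ = (-377/125)·(11) + (-118/125)·(1) = -853/25.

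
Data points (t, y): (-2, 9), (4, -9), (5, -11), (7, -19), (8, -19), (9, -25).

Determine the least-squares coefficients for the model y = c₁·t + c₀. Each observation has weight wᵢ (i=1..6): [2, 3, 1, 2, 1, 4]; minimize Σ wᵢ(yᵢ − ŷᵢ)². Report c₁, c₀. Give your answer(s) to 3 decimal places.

c₁ = -3.070, c₀ = 3.154

The normal system XᵀWX·[c₁, c₀]ᵀ = XᵀWy is [[567, 71]; [71, 13]]·[c₁, c₀]ᵀ = [-1517, -177]ᵀ.
Eliminating c₀: 13·(row 1) − 71·(row 2) gives 2330·c₁ = 13·(-1517) − 71·(-177) = -7154, so c₁ = -3577/1165.
Then c₀ = ((-177) − 71·(-3577/1165))/13 = 3674/1165.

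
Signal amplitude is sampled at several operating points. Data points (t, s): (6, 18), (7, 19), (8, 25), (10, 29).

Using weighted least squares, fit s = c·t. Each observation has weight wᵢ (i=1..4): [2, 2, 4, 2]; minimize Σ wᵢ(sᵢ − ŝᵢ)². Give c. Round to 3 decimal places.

The normal equations are: 626·c = 1862.
c = 1862/626 = 2.97444.

c = 2.974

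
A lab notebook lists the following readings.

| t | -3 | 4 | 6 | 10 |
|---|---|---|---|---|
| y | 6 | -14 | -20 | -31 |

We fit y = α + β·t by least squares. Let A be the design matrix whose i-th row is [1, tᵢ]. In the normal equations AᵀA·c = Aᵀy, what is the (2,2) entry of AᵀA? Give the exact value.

161

Row 2 ↔ basis t, column 2 ↔ basis t, so (AᵀA)_{2,2} = Σᵢ (t)·(t) = (-3)·(-3) + (4)·(4) + (6)·(6) + (10)·(10) = 161.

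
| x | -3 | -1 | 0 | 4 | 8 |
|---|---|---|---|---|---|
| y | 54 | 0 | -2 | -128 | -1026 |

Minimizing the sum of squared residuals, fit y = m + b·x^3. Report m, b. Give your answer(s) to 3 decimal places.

m = -1.007, b = -2.002

Normal-equation sums: Σ1 = 5, Σx^3 = 548, Σx^3·x^3 = 266970.
And Σy = -1102, Σx^3·y = -534962.
Eliminating b: 266970·(row 1) − 548·(row 2) gives 1034546·m = 266970·(-1102) − 548·(-534962) = -1041764, so m = -520882/517273.
Then b = ((-534962) − 548·(-520882/517273))/266970 = -1035457/517273.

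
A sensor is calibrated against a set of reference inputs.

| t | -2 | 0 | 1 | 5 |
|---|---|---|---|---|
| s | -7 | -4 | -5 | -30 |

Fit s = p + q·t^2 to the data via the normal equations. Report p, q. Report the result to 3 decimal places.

p = -3.622, q = -1.050

Entries of XᵀX: Σ1 = 4, Σt^2 = 30, Σt^2·t^2 = 642.
For Xᵀs: Σs = -46, Σt^2·s = -783.
So XᵀX·[p, q]ᵀ = Xᵀs: [[4, 30]; [30, 642]]·[p, q]ᵀ = [-46, -783]ᵀ.
Determinant 4·642 − 30² = 1668.
p = ((-46)·642 − 30·(-783))/1668 = -1007/278; q = (4·(-783) − 30·(-46))/1668 = -146/139.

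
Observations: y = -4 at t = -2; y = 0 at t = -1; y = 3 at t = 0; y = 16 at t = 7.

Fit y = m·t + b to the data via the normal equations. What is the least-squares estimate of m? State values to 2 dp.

m = 2.10

From the data, Σt·t = 54, Σt = 4, Σ1 = 4.
And Σt·y = 120, Σy = 15.
Δ = 54·4 − 4² = 200.
m = (120·4 − 4·15)/200 = 21/10; b = (54·15 − 4·120)/200 = 33/20.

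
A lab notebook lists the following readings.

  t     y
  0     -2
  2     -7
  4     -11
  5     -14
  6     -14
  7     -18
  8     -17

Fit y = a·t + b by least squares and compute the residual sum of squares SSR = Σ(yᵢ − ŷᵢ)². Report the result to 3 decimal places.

SSR = 7.413

Forming XᵀX = [[194, 32]; [32, 7]] and Xᵀy = [-474, -83]ᵀ gives XᵀX·[a, b]ᵀ = Xᵀy.
det = 194·7 − 32² = 334.
a = ((-474)·7 − 32·(-83))/334 = -331/167; b = (194·(-83) − 32·(-474))/334 = -467/167.
Residuals: 133/167, -40/167, -46/167, -216/167, 115/167, -222/167, 276/167; SSR = 1238/167.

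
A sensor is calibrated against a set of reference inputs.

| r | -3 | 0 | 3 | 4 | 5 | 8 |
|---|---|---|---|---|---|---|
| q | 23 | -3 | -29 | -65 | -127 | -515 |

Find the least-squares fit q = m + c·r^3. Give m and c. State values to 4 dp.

Forming XᵀX = [[6, 701]; [701, 283323]] and Xᵀq = [-716, -285119]ᵀ gives XᵀX·[m, c]ᵀ = Xᵀq.
det = 6·283323 − 701² = 1208537.
m = ((-716)·283323 − 701·(-285119))/1208537 = -2990849/1208537; c = (6·(-285119) − 701·(-716))/1208537 = -1208798/1208537.

m = -2.4748, c = -1.0002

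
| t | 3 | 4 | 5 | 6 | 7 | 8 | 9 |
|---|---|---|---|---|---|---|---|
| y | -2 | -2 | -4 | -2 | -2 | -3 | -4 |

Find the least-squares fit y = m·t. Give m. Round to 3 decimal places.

m = -0.429

The normal system MᵀM·[m]ᵀ = Mᵀy is [[280]]·[m]ᵀ = [-120]ᵀ.
m = (-120)/280 = -0.428571.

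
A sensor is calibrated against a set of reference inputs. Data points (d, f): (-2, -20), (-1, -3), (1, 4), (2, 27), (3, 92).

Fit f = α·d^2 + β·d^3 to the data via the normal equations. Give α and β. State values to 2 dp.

The normal system XᵀX·[α, β]ᵀ = Xᵀf is [[115, 243]; [243, 859]]·[α, β]ᵀ = [857, 2867]ᵀ.
Eliminating β: 859·(row 1) − 243·(row 2) gives 39736·α = 859·857 − 243·2867 = 39482, so α = 19741/19868.
Then β = (2867 − 243·(19741/19868))/859 = 60727/19868.

α = 0.99, β = 3.06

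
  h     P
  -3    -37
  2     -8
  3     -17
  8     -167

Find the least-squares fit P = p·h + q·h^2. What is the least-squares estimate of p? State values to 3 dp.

p = 3.140

Forming XᵀX = [[86, 520]; [520, 4274]] and XᵀP = [-1292, -11206]ᵀ gives XᵀX·[p, q]ᵀ = XᵀP.
Δ = 86·4274 − 520² = 97164.
p = ((-1292)·4274 − 520·(-11206))/97164 = 25426/8097; q = (86·(-11206) − 520·(-1292))/97164 = -24323/8097.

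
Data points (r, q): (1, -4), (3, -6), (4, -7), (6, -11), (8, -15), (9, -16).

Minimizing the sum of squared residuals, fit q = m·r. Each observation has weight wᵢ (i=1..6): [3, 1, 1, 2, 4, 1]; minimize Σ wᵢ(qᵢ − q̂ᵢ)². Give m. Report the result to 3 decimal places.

m = -1.863

The normal system MᵀWM·[m]ᵀ = MᵀWq is [[437]]·[m]ᵀ = [-814]ᵀ.
m = (-814)/437 = -1.8627.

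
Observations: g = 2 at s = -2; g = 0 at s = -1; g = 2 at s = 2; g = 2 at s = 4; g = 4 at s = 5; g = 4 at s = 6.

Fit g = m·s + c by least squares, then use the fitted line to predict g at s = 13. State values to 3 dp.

With design matrix A, AᵀA = [[86, 14]; [14, 6]] and Aᵀg = [52, 14]ᵀ.
det = 86·6 − 14² = 320.
m = (52·6 − 14·14)/320 = 29/80; c = (86·14 − 14·52)/320 = 119/80.
At s = 13: ĝ = (29/80)·(13) + (119/80)·(1) = 31/5.

ĝ = 6.200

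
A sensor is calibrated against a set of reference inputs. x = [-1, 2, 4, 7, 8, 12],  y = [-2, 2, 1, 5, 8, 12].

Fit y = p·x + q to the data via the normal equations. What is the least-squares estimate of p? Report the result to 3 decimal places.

Compute the Gram sums: Σx·x = 278, Σx = 32, Σ1 = 6.
Moment sums: Σx·y = 253, Σy = 26.
MᵀM·[p, q]ᵀ = Mᵀy becomes [[278, 32]; [32, 6]]·[p, q]ᵀ = [253, 26]ᵀ.
det = 278·6 − 32² = 644.
p = (253·6 − 32·26)/644 = 49/46; q = (278·26 − 32·253)/644 = -31/23.

p = 1.065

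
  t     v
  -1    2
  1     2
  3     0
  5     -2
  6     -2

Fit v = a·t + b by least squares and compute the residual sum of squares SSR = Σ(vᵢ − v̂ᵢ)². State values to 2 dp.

SSR = 1.24

Forming AᵀA = [[72, 14]; [14, 5]] and Aᵀv = [-22, 0]ᵀ gives AᵀA·[a, b]ᵀ = Aᵀv.
Determinant 72·5 − 14² = 164.
a = ((-22)·5 − 14·0)/164 = -55/82; b = (72·0 − 14·(-22))/164 = 77/41.
Residuals: -45/82, 65/82, 11/82, -43/82, 6/41; SSR = 51/41.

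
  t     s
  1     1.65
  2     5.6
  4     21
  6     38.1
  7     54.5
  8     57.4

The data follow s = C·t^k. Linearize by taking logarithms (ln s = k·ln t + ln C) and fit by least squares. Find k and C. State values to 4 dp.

Taking logs, ln s = k·ln t + ln C, so regress ln s on ln t.
Sums: Σln t = 7.8966, Σ(ln t)² = 13.7233, Σln s = 16.9565, Σln t·ln s = 28.1391.
Normal system: [[13.7233, 7.8966]; [7.8966, 6]]·[k, ln C]ᵀ = [28.1391, 16.9565]ᵀ.
Slope k = (n·Σln t·ln s − Σln t·Σln s)/(n·Σ(ln t)² − (Σln t)²) = (6·28.1391 − 7.8966·16.9565)/19.9843 = 1.74819; ln C = (Σln s − k·Σln t)/n = 0.52530, so C = exp(0.52530) = 1.69097.

k = 1.7482, C = 1.6910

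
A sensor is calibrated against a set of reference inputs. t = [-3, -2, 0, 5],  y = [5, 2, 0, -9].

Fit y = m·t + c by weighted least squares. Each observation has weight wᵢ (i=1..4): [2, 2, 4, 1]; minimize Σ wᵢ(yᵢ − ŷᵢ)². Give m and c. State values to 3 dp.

m = -1.664, c = -0.369

From the data, Σwᵢ·t·t = 51, Σwᵢ·t = -5, Σwᵢ·1 = 9.
For XᵀWy: Σwᵢ·t·y = -83, Σwᵢ·y = 5.
XᵀWX·[m, c]ᵀ = XᵀWy becomes [[51, -5]; [-5, 9]]·[m, c]ᵀ = [-83, 5]ᵀ.
Eliminating c: 9·(row 1) − (-5)·(row 2) gives 434·m = 9·(-83) − (-5)·5 = -722, so m = -361/217.
Then c = (5 − (-5)·(-361/217))/9 = -80/217.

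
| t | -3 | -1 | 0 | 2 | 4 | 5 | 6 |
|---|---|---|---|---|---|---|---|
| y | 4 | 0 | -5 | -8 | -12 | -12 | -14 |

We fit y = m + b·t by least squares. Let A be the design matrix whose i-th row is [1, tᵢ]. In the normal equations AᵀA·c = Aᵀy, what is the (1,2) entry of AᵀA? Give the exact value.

Row 1 ↔ basis 1, column 2 ↔ basis t, so (AᵀA)_{1,2} = Σᵢ t = (1)·(-3) + (1)·(-1) + (1)·(0) + (1)·(2) + (1)·(4) + (1)·(5) + (1)·(6) = 13.

13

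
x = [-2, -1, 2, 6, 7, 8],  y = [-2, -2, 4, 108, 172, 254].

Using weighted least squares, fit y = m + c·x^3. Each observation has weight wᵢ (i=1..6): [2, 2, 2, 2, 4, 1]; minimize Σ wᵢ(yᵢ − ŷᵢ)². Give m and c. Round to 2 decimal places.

The normal equations are: 13·m + 2314·c = 1158;  2314·m + 826310·c = 412788.
(Σwᵢ·1 = 13, Σwᵢ·x^3 = 2314, Σwᵢ·x^3·x^3 = 826310, Σwᵢ·y = 1158, Σwᵢ·x^3·y = 412788.)
Determinant 13·826310 − 2314² = 5387434.
m = (1158·826310 − 2314·412788)/5387434 = 7686/24713; c = (13·412788 − 2314·1158)/5387434 = 948/1901.

m = 0.31, c = 0.50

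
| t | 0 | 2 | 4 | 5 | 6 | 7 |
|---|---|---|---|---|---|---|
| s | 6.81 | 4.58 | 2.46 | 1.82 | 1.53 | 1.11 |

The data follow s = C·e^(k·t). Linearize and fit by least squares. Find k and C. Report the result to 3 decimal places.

Linearized form: ln s = k·t + ln C. From the 6 transformed points,
Σt = 24.0000, Σ(t)² = 130.0000, Σln s = 5.4687, Σt·ln s = 12.9204.
Normal system: [[130.0000, 24.0000]; [24.0000, 6]]·[k, ln C]ᵀ = [12.9204, 5.4687]ᵀ.
Δ = 130.0000·6 − (24.0000)² = 204.0000; k = (12.9204·6 − 24.0000·5.4687)/204.0000 = -0.26337, ln C = (130.0000·5.4687 − 24.0000·12.9204)/204.0000 = 1.96493, so C = exp(1.96493) = 7.13438.

k = -0.263, C = 7.134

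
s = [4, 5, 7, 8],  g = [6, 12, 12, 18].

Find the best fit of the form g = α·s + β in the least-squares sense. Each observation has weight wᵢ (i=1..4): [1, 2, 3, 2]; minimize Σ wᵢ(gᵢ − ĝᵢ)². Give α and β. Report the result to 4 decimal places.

α = 2.1260, β = -0.8031

The normal system AᵀWA·[α, β]ᵀ = AᵀWg is [[341, 51]; [51, 8]]·[α, β]ᵀ = [684, 102]ᵀ.
det = 341·8 − 51² = 127.
α = (684·8 − 51·102)/127 = 270/127; β = (341·102 − 51·684)/127 = -102/127.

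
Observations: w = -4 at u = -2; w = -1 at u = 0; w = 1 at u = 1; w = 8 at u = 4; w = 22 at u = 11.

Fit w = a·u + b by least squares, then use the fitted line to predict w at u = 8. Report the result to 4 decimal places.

Forming MᵀM = [[142, 14]; [14, 5]] and Mᵀw = [283, 26]ᵀ gives MᵀM·[a, b]ᵀ = Mᵀw.
det = 142·5 − 14² = 514.
a = (283·5 − 14·26)/514 = 1051/514; b = (142·26 − 14·283)/514 = -135/257.
At u = 8: ŵ = (1051/514)·(8) + (-135/257)·(1) = 4069/257.

ŵ = 15.8327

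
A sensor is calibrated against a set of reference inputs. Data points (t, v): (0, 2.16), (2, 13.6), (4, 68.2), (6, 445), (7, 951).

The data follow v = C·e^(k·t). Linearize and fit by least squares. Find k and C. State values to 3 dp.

Linearized form: ln v = k·t + ln C. From the 5 transformed points,
Sums: Σt = 19.0000, Σ(t)² = 105.0000, Σln v = 20.5582, Σt·ln v = 106.7010.
Normal system: [[105.0000, 19.0000]; [19.0000, 5]]·[k, ln C]ᵀ = [106.7010, 20.5582]ᵀ.
Δ = 105.0000·5 − (19.0000)² = 164.0000; k = (106.7010·5 − 19.0000·20.5582)/164.0000 = 0.87133, ln C = (105.0000·20.5582 − 19.0000·106.7010)/164.0000 = 0.80057, so C = exp(0.80057) = 2.22682.

k = 0.871, C = 2.227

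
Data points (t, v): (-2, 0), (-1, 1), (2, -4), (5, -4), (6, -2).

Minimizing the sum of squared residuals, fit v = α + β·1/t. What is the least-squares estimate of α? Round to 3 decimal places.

α = -2.249

With design matrix M, MᵀM = [[5, -19/30]; [-19/30, 1411/900]] and Mᵀv = [-9, -62/15]ᵀ.
det = 5·(1411/900) − (-19/30)² = 3347/450.
α = ((-9)·(1411/900) − (-19/30)·(-62/15))/(3347/450) = -15055/6694; β = (5·(-62/15) − (-19/30)·(-9))/(3347/450) = -11865/3347.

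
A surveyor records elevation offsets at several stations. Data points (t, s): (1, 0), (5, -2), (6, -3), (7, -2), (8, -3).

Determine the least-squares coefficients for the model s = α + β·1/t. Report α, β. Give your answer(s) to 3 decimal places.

α = -2.981, β = 3.000

The normal equations are: 5·α + (1373/840)·β = -10;  (1373/840)·α + (778849/705600)·β = -437/280.
Δ = 5·(778849/705600) − (1373/840)² = 502279/176400.
α = ((-10)·(778849/705600) − (1373/840)·(-437/280))/(502279/176400) = -5988487/2009116; β = (5·(-437/280) − (1373/840)·(-10))/(502279/176400) = 1506750/502279.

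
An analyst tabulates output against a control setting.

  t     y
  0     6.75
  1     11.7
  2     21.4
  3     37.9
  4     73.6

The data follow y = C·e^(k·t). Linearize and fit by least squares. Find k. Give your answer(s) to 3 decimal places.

Let Y = ln y. Fitting Y = k·t + ln C by least squares:
Σt = 10.0000, Σ(t)² = 30.0000, Σln y = 15.3661, Σt·ln y = 36.6858.
Normal system: [[30.0000, 10.0000]; [10.0000, 5]]·[k, ln C]ᵀ = [36.6858, 15.3661]ᵀ.
Δ = 30.0000·5 − (10.0000)² = 50.0000; k = (36.6858·5 − 10.0000·15.3661)/50.0000 = 0.59536, ln C = (30.0000·15.3661 − 10.0000·36.6858)/50.0000 = 1.88251.

k = 0.595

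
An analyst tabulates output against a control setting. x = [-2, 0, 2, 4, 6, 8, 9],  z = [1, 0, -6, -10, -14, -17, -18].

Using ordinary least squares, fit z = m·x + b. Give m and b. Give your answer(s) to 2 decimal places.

Compute the Gram sums: Σx·x = 205, Σx = 27, Σ1 = 7.
Right-hand side: Σx·z = -436, Σz = -64.
So MᵀM·[m, b]ᵀ = Mᵀz: [[205, 27]; [27, 7]]·[m, b]ᵀ = [-436, -64]ᵀ.
Determinant 205·7 − 27² = 706.
m = ((-436)·7 − 27·(-64))/706 = -662/353; b = (205·(-64) − 27·(-436))/706 = -674/353.

m = -1.88, b = -1.91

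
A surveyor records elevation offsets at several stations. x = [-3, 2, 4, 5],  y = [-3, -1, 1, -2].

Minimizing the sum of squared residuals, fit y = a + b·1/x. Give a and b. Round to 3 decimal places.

AᵀA·[a, b]ᵀ = Aᵀy reads: 4·a + (37/60)·b = -5;  (37/60)·a + (1669/3600)·b = 7/20.
(Σ1 = 4, Σ1/x = 37/60, Σ1/x·1/x = 1669/3600, Σy = -5, Σ1/x·y = 7/20.)
Eliminating b: (1669/3600)·(row 1) − (37/60)·(row 2) gives (1769/1200)·a = (1669/3600)·(-5) − (37/60)·(7/20) = -4561/1800, so a = -9122/5307.
Then b = ((7/20) − (37/60)·(-9122/5307))/(1669/3600) = 5380/1769.

a = -1.719, b = 3.041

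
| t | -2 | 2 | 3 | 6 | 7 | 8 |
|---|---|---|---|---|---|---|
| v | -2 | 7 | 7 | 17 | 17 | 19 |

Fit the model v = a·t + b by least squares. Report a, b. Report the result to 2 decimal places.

Forming AᵀA = [[166, 24]; [24, 6]] and Aᵀv = [412, 65]ᵀ gives AᵀA·[a, b]ᵀ = Aᵀv.
Eliminating b: 6·(row 1) − 24·(row 2) gives 420·a = 6·412 − 24·65 = 912, so a = 76/35.
Then b = (65 − 24·(76/35))/6 = 451/210.

a = 2.17, b = 2.15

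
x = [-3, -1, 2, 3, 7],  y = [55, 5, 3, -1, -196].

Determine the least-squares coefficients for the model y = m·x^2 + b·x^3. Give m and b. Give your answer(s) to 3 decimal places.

Compute the Gram sums: Σx^2·x^2 = 2580, Σx^2·x^3 = 16838, Σx^3·x^3 = 119172.
And Σx^2·y = -9101, Σx^3·y = -68721.
MᵀM·[m, b]ᵀ = Mᵀy becomes [[2580, 16838]; [16838, 119172]]·[m, b]ᵀ = [-9101, -68721]ᵀ.
Eliminating b: 119172·(row 1) − 16838·(row 2) gives 23945516·m = 119172·(-9101) − 16838·(-68721) = 72539826, so m = 36269913/11972758.
Then b = ((-68721) − 16838·(36269913/11972758))/119172 = -12028771/11972758.

m = 3.029, b = -1.005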